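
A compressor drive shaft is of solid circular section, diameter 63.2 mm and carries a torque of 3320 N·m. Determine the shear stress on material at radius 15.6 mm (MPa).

J = πd⁴/32 = π(0.0632)⁴/32 = 1.566×10^-6 m⁴.
Shear stress varies linearly with radius: τ = T·r/J = 3320 × 0.0156 / 1.566×10^-6 = 3.307×10^7 Pa.

33.1 MPa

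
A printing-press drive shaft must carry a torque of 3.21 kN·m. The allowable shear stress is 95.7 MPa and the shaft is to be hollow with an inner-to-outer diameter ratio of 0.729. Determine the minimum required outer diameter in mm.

For a hollow shaft with d_i/d_o = 0.729: τ_max = 16T/(π d_o³ (1−k⁴)), so d_o = [16T/(π τ_allow (1−k⁴))]^(1/3) = [16·3210/(π·9.57×10^7·0.7176)]^(1/3) = 0.06198 m.

62.0 mm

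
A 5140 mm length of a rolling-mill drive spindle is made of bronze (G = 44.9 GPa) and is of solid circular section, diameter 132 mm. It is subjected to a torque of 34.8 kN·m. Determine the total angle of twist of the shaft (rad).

J = πd⁴/32 = π(0.132)⁴/32 = 2.981×10^-5 m⁴.
θ = T·L/(G·J) = 34800 × 5.14 / (44.9×10⁹ × 2.981×10^-5) = 0.1337 rad.

0.134 rad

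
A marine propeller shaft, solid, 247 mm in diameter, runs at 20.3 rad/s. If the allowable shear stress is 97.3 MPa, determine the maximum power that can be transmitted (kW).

5840 kW

J = πd⁴/32 = π(0.247)⁴/32 = 3.654×10^-4 m⁴.
T_max = τ_allow·J/r = 9.73×10^7 × 3.654×10^-4 / 0.123 = 287900 N·m.
ω = 20.3 rad/s, so P_max = T_max·ω = 5.844×10^6 W.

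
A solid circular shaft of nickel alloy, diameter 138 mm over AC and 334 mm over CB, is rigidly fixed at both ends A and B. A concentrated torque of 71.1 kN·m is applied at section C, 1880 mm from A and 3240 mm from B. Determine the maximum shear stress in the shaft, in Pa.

9.25e6 Pa

Compatibility: T_A·a/J_AC = T_B·b/J_CB with T_A + T_B = T₀.
J_AC = 3.56×10^-5 m⁴, J_CB = 1.22×10^-3 m⁴, so T_A = T₀·(J_AC/a)/((J_AC/a)+(J_CB/b)) = 3400 N·m, T_B = 67700 N·m.
τ in each portion: τ_AC = 6.59×10^6 Pa, τ_CB = 9.25×10^6 Pa; maximum is in CB.
τ_max = T_CB·r/J = 67700·0.167/1.22×10^-3 = 9.254×10^6 Pa.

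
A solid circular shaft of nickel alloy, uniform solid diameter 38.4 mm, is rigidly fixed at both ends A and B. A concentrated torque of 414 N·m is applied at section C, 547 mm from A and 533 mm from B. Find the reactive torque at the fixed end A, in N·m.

204 N·m

With uniform GJ and both ends fixed, compatibility θ_AC = θ_CB gives T_A·a = T_B·b, together with T_A + T_B = T₀.
T_A = T₀·b/(a+b) = 414.0·533/1080 = 204.3 N·m; T_B = 209.7 N·m.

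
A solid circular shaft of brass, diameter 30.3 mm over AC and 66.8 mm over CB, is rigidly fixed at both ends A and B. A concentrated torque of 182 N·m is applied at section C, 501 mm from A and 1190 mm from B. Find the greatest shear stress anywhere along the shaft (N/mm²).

Compatibility: T_A·a/J_AC = T_B·b/J_CB with T_A + T_B = T₀.
J_AC = 8.28×10^-8 m⁴, J_CB = 1.95×10^-6 m⁴, so T_A = T₀·(J_AC/a)/((J_AC/a)+(J_CB/b)) = 16.63 N·m, T_B = 165.4 N·m.
τ in each portion: τ_AC = 3.04×10^6 Pa, τ_CB = 2.83×10^6 Pa; maximum is in AC.
τ_max = T_AC·r/J = 16.63·0.0152/8.28×10^-8 = 3.044×10^6 Pa.

3.04 N/mm²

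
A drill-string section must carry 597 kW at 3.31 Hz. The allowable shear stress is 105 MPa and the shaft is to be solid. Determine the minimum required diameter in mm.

ω = 2π·3.31 = 20.80 rad/s, so T = P/ω = 597×10³ / 20.80 = 28710 N·m.
For a solid shaft τ_max = 16T/(πd³), so d = (16T/(π τ_allow))^(1/3) = (16·28710/(π·1.05×10^8))^(1/3) = 0.1117 m.

112 mm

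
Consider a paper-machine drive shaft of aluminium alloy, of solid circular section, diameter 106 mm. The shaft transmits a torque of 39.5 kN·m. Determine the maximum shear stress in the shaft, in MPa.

J = πd⁴/32 = π(0.106)⁴/32 = 1.239×10^-5 m⁴.
τ_max = T·r/J = 39500 × 0.0530 / 1.239×10^-5 = 1.689×10^8 Pa.

169 MPa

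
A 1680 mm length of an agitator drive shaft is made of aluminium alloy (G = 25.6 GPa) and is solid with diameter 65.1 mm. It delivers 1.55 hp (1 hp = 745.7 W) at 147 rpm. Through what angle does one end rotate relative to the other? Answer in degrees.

ω = 2π·147/60 = 15.39 rad/s, so T = P/ω = 1.55×745.7 / 15.39 = 75.08 N·m.
J = πd⁴/32 = π(0.0651)⁴/32 = 1.763×10^-6 m⁴.
θ = T·L/(G·J) = 75.08 × 1.68 / (25.6×10⁹ × 1.763×10^-6) = 2.794×10^-3 rad.

0.160°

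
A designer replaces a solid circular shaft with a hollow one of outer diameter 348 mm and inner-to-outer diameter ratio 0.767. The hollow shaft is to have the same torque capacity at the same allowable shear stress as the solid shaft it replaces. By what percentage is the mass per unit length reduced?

45.4 %

Equal τ_max and T ⇒ the solid shaft needs d_s³ = d_o³(1−k⁴), so d_s = 348·(1−0.767⁴)^(1/3) = 302.1 mm.
Area ratio A_h/A_s = d_o²(1−k²)/d_s² = (1−k²)/(1−k⁴)^(2/3) = 0.5465.
Mass saving = 1 − 0.5465 = 45.4 %.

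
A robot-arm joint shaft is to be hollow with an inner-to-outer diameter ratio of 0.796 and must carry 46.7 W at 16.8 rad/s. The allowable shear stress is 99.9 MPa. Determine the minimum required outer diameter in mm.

ω = 16.8 rad/s, so T = P/ω = 46.7 / 16.80 = 2.780 N·m.
For a hollow shaft with d_i/d_o = 0.796: τ_max = 16T/(π d_o³ (1−k⁴)), so d_o = [16T/(π τ_allow (1−k⁴))]^(1/3) = [16·2.780/(π·9.99×10^7·0.5985)]^(1/3) = 0.006186 m.

6.19 mm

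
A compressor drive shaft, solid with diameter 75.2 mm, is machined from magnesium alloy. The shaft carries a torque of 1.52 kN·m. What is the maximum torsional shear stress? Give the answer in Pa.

1.82e7 Pa

J = πd⁴/32 = π(0.0752)⁴/32 = 3.140×10^-6 m⁴.
τ_max = T·r/J = 1520 × 0.0376 / 3.140×10^-6 = 1.820×10^7 Pa.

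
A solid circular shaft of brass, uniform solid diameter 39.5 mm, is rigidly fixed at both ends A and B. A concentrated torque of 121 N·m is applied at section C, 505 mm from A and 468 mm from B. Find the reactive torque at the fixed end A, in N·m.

58.2 N·m

With uniform GJ and both ends fixed, compatibility θ_AC = θ_CB gives T_A·a = T_B·b, together with T_A + T_B = T₀.
T_A = T₀·b/(a+b) = 121.0·468/973.0 = 58.20 N·m; T_B = 62.80 N·m.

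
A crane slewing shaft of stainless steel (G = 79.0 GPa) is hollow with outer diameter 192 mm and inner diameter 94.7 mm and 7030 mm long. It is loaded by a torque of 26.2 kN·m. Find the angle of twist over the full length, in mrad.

J = π(d_o⁴ − d_i⁴)/32 = π(0.192⁴ − 0.0947⁴)/32 = 1.255×10^-4 m⁴.
θ = T·L/(G·J) = 26200 × 7.03 / (79.0×10⁹ × 1.255×10^-4) = 0.01857 rad.

18.6 mrad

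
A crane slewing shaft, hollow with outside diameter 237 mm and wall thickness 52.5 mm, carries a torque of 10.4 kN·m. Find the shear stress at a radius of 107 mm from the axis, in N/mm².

J = π(d_o⁴ − d_i⁴)/32 = π(0.237⁴ − 0.132⁴)/32 = 2.799×10^-4 m⁴.
Shear stress varies linearly with radius: τ = T·r/J = 10400 × 0.107 / 2.799×10^-4 = 3.975×10^6 Pa.

3.98 N/mm²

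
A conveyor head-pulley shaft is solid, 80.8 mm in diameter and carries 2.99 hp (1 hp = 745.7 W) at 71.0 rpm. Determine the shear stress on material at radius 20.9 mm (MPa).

ω = 2π·71.0/60 = 7.435 rad/s, so T = P/ω = 2.99×745.7 / 7.435 = 299.9 N·m.
J = πd⁴/32 = π(0.0808)⁴/32 = 4.185×10^-6 m⁴.
Shear stress varies linearly with radius: τ = T·r/J = 299.9 × 0.0209 / 4.185×10^-6 = 1.498×10^6 Pa.

1.50 MPa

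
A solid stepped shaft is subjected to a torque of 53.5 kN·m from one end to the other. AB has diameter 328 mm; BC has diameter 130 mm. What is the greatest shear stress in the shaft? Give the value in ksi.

Under the same torque, τ_max = 16T/(πd³) is largest where d is smallest — segment BC (d = 130 mm).
τ_max = 16·53500/(π·(0.130)³) = 1.240×10^8 Pa.

18.0 ksi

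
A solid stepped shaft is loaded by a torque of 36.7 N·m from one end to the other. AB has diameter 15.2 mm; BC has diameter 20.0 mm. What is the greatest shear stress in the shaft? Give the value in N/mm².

53.2 N/mm²

Under the same torque, τ_max = 16T/(πd³) is largest where d is smallest — segment AB (d = 15.2 mm).
τ_max = 16·36.70/(π·(0.0152)³) = 5.322×10^7 Pa.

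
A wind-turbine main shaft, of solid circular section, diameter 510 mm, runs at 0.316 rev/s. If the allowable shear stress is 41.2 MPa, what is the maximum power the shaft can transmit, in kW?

J = πd⁴/32 = π(0.510)⁴/32 = 6.642×10^-3 m⁴.
T_max = τ_allow·J/r = 4.12×10^7 × 6.642×10^-3 / 0.255 = 1.073e6 N·m.
ω = 2π·0.316 = 1.985 rad/s, so P_max = T_max·ω = 2.131×10^6 W.

2130 kW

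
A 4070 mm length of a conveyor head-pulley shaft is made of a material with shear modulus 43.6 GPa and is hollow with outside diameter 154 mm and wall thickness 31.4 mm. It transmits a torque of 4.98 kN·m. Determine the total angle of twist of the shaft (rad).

0.00960 rad

J = π(d_o⁴ − d_i⁴)/32 = π(0.154⁴ − 0.0912⁴)/32 = 4.843×10^-5 m⁴.
θ = T·L/(G·J) = 4980 × 4.07 / (43.6×10⁹ × 4.843×10^-5) = 9.600×10^-3 rad.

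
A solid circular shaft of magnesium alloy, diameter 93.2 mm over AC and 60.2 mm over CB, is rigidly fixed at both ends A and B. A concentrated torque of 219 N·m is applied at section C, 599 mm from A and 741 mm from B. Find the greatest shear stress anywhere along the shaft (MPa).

Compatibility: T_A·a/J_AC = T_B·b/J_CB with T_A + T_B = T₀.
J_AC = 7.41×10^-6 m⁴, J_CB = 1.29×10^-6 m⁴, so T_A = T₀·(J_AC/a)/((J_AC/a)+(J_CB/b)) = 192.0 N·m, T_B = 27.01 N·m.
τ in each portion: τ_AC = 1.21×10^6 Pa, τ_CB = 6.31×10^5 Pa; maximum is in AC.
τ_max = T_AC·r/J = 192.0·0.0466/7.41×10^-6 = 1.208×10^6 Pa.

1.21 MPa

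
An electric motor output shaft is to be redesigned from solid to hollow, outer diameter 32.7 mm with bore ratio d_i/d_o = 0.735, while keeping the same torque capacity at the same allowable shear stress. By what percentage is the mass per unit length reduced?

42.1 %

Equal τ_max and T ⇒ the solid shaft needs d_s³ = d_o³(1−k⁴), so d_s = 32.7·(1−0.735⁴)^(1/3) = 29.15 mm.
Area ratio A_h/A_s = d_o²(1−k²)/d_s² = (1−k²)/(1−k⁴)^(2/3) = 0.5787.
Mass saving = 1 − 0.5787 = 42.1 %.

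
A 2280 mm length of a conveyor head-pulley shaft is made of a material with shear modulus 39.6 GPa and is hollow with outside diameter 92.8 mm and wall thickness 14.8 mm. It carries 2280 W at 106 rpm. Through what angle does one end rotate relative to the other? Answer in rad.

ω = 2π·106/60 = 11.10 rad/s, so T = P/ω = 2280 / 11.10 = 205.4 N·m.
J = π(d_o⁴ − d_i⁴)/32 = π(0.0928⁴ − 0.0632⁴)/32 = 5.715×10^-6 m⁴.
θ = T·L/(G·J) = 205.4 × 2.28 / (39.6×10⁹ × 5.715×10^-6) = 2.069×10^-3 rad.

0.00207 rad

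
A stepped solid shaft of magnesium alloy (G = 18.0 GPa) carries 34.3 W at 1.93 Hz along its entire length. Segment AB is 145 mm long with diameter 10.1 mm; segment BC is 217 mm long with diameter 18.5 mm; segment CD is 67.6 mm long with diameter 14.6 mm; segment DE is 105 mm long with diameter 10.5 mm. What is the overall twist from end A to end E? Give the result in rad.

ω = 2π·1.93 = 12.13 rad/s, so T = P/ω = 34.3 / 12.13 = 2.829 N·m.
J_AB = π(0.0101)⁴/32 = 1.02×10^-9 m⁴; J_BC = π(0.0185)⁴/32 = 1.15×10^-8 m⁴; J_CD = π(0.0146)⁴/32 = 4.46×10^-9 m⁴; J_DE = π(0.0105)⁴/32 = 1.19×10^-9 m⁴.
θ = (T/G)·Σ L_i/J_i = (2.829/18.0×10⁹)·(0.145/1.02×10^-9 + 0.217/1.15×10^-8 + 0.0676/4.46×10^-9 + 0.105/1.19×10^-9) = 0.04148 rad.

0.0415 rad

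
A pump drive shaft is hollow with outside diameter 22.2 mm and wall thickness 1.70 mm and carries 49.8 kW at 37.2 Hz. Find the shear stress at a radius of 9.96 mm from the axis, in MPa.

ω = 2π·37.2 = 233.7 rad/s, so T = P/ω = 49.8×10³ / 233.7 = 213.1 N·m.
J = π(d_o⁴ − d_i⁴)/32 = π(0.0222⁴ − 0.0188⁴)/32 = 1.158×10^-8 m⁴.
Shear stress varies linearly with radius: τ = T·r/J = 213.1 × 0.00996 / 1.158×10^-8 = 1.832×10^8 Pa.

183 MPa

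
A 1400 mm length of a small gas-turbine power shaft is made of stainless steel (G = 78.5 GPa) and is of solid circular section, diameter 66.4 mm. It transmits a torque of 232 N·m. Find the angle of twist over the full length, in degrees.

0.124°

J = πd⁴/32 = π(0.0664)⁴/32 = 1.908×10^-6 m⁴.
θ = T·L/(G·J) = 232.0 × 1.40 / (78.5×10⁹ × 1.908×10^-6) = 2.168×10^-3 rad.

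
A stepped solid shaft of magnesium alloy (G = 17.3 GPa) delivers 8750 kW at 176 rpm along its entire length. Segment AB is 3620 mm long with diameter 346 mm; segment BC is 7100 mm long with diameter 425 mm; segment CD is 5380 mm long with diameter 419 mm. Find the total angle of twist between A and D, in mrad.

180 mrad

ω = 2π·176/60 = 18.43 rad/s, so T = P/ω = 8750×10³ / 18.43 = 474800 N·m.
J_AB = π(0.346)⁴/32 = 1.41×10^-3 m⁴; J_BC = π(0.425)⁴/32 = 3.20×10^-3 m⁴; J_CD = π(0.419)⁴/32 = 3.03×10^-3 m⁴.
θ = (T/G)·Σ L_i/J_i = (474800/17.3×10⁹)·(3.62/1.41×10^-3 + 7.10/3.20×10^-3 + 5.38/3.03×10^-3) = 0.1802 rad.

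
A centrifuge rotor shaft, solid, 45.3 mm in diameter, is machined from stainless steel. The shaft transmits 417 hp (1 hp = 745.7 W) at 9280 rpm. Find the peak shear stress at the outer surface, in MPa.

ω = 2π·9280/60 = 971.8 rad/s, so T = P/ω = 417×745.7 / 971.8 = 320.0 N·m.
J = πd⁴/32 = π(0.0453)⁴/32 = 4.134×10^-7 m⁴.
τ_max = T·r/J = 320.0 × 0.0226 / 4.134×10^-7 = 1.753×10^7 Pa.

17.5 MPa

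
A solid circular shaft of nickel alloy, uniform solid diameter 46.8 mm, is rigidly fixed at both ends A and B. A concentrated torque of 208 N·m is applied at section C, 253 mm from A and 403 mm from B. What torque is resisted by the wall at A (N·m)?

128 N·m

With uniform GJ and both ends fixed, compatibility θ_AC = θ_CB gives T_A·a = T_B·b, together with T_A + T_B = T₀.
T_A = T₀·b/(a+b) = 208.0·403/656.0 = 127.8 N·m; T_B = 80.22 N·m.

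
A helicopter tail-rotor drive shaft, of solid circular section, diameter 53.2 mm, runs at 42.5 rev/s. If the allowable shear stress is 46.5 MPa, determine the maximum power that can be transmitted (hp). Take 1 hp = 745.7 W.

492 hp

J = πd⁴/32 = π(0.0532)⁴/32 = 7.864×10^-7 m⁴.
T_max = τ_allow·J/r = 4.65×10^7 × 7.864×10^-7 / 0.0266 = 1375 N·m.
ω = 2π·42.5 = 267.0 rad/s, so P_max = T_max·ω = 3.671×10^5 W.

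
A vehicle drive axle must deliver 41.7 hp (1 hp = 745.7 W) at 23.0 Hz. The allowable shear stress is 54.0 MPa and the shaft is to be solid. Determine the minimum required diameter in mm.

27.3 mm

ω = 2π·23.0 = 144.5 rad/s, so T = P/ω = 41.7×745.7 / 144.5 = 215.2 N·m.
For a solid shaft τ_max = 16T/(πd³), so d = (16T/(π τ_allow))^(1/3) = (16·215.2/(π·5.40×10^7))^(1/3) = 0.02728 m.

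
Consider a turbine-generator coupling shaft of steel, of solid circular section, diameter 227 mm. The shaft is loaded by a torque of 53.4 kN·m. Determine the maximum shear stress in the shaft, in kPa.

J = πd⁴/32 = π(0.227)⁴/32 = 2.607×10^-4 m⁴.
τ_max = T·r/J = 53400 × 0.114 / 2.607×10^-4 = 2.325×10^7 Pa.

23300 kPa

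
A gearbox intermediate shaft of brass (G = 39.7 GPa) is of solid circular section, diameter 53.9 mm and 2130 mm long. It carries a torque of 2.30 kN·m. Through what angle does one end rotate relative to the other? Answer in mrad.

149 mrad

J = πd⁴/32 = π(0.0539)⁴/32 = 8.286×10^-7 m⁴.
θ = T·L/(G·J) = 2300 × 2.13 / (39.7×10⁹ × 8.286×10^-7) = 0.1489 rad.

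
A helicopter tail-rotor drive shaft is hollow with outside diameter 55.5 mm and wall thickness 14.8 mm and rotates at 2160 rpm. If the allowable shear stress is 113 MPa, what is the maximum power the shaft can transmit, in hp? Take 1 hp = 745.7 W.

J = π(d_o⁴ − d_i⁴)/32 = π(0.0555⁴ − 0.0259⁴)/32 = 8.873×10^-7 m⁴.
T_max = τ_allow·J/r = 1.13×10^8 × 8.873×10^-7 / 0.0278 = 3613 N·m.
ω = 2π·2160/60 = 226.2 rad/s, so P_max = T_max·ω = 8.173×10^5 W.

1100 hp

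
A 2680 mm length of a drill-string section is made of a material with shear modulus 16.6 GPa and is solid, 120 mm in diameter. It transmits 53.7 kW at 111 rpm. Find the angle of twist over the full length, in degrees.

ω = 2π·111/60 = 11.62 rad/s, so T = P/ω = 53.7×10³ / 11.62 = 4620 N·m.
J = πd⁴/32 = π(0.120)⁴/32 = 2.036×10^-5 m⁴.
θ = T·L/(G·J) = 4620 × 2.68 / (16.6×10⁹ × 2.036×10^-5) = 0.03664 rad.

2.10°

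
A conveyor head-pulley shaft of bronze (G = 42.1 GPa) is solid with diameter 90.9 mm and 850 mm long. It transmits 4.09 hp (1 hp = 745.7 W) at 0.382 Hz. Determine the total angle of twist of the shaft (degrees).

ω = 2π·0.382 = 2.400 rad/s, so T = P/ω = 4.09×745.7 / 2.400 = 1271 N·m.
J = πd⁴/32 = π(0.0909)⁴/32 = 6.703×10^-6 m⁴.
θ = T·L/(G·J) = 1271 × 0.850 / (42.1×10⁹ × 6.703×10^-6) = 3.828×10^-3 rad.

0.219°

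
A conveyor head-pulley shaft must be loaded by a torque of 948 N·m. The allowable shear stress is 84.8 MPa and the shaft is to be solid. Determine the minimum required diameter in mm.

38.5 mm

For a solid shaft τ_max = 16T/(πd³), so d = (16T/(π τ_allow))^(1/3) = (16·948.0/(π·8.48×10^7))^(1/3) = 0.03847 m.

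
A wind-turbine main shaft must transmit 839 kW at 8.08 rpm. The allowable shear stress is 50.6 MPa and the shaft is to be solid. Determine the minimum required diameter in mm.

464 mm

ω = 2π·8.08/60 = 0.8461 rad/s, so T = P/ω = 839×10³ / 0.8461 = 991600 N·m.
For a solid shaft τ_max = 16T/(πd³), so d = (16T/(π τ_allow))^(1/3) = (16·991600/(π·5.06×10^7))^(1/3) = 0.4639 m.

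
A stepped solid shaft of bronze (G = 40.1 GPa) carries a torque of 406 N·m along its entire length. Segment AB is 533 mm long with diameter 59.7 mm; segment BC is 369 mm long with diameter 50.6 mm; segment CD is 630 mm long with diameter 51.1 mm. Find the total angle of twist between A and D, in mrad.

J_AB = π(0.0597)⁴/32 = 1.25×10^-6 m⁴; J_BC = π(0.0506)⁴/32 = 6.44×10^-7 m⁴; J_CD = π(0.0511)⁴/32 = 6.69×10^-7 m⁴.
θ = (T/G)·Σ L_i/J_i = (406.0/40.1×10⁹)·(0.533/1.25×10^-6 + 0.369/6.44×10^-7 + 0.630/6.69×10^-7) = 0.01966 rad.

19.7 mrad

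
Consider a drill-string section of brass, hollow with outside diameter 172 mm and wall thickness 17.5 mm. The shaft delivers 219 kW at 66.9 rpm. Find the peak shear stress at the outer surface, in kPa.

52400 kPa

ω = 2π·66.9/60 = 7.006 rad/s, so T = P/ω = 219×10³ / 7.006 = 31260 N·m.
J = π(d_o⁴ − d_i⁴)/32 = π(0.172⁴ − 0.137⁴)/32 = 5.134×10^-5 m⁴.
τ_max = T·r/J = 31260 × 0.0860 / 5.134×10^-5 = 5.236×10^7 Pa.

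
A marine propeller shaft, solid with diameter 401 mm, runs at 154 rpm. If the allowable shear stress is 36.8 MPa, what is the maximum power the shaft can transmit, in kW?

J = πd⁴/32 = π(0.401)⁴/32 = 2.539×10^-3 m⁴.
T_max = τ_allow·J/r = 3.68×10^7 × 2.539×10^-3 / 0.201 = 465900 N·m.
ω = 2π·154/60 = 16.13 rad/s, so P_max = T_max·ω = 7.514×10^6 W.

7510 kW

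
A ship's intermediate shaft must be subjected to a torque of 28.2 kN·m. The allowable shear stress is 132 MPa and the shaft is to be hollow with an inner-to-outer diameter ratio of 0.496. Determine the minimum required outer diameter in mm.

For a hollow shaft with d_i/d_o = 0.496: τ_max = 16T/(π d_o³ (1−k⁴)), so d_o = [16T/(π τ_allow (1−k⁴))]^(1/3) = [16·28200/(π·1.32×10^8·0.9395)]^(1/3) = 0.1050 m.

105 mm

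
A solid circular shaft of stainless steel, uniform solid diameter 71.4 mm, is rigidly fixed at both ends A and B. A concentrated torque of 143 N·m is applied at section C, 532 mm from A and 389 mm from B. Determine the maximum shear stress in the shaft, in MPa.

With uniform GJ and both ends fixed, compatibility θ_AC = θ_CB gives T_A·a = T_B·b, together with T_A + T_B = T₀.
T_A = T₀·b/(a+b) = 143.0·389/921.0 = 60.40 N·m; T_B = 82.60 N·m.
τ in each portion: τ_AC = 8.45×10^5 Pa, τ_CB = 1.16×10^6 Pa; maximum is in CB.
τ_max = T_CB·r/J = 82.60·0.0357/2.55×10^-6 = 1.156×10^6 Pa.

1.16 MPa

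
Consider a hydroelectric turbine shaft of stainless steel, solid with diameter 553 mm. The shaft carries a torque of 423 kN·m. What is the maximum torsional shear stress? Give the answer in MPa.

J = πd⁴/32 = π(0.553)⁴/32 = 9.181×10^-3 m⁴.
τ_max = T·r/J = 423000 × 0.277 / 9.181×10^-3 = 1.274×10^7 Pa.

12.7 MPa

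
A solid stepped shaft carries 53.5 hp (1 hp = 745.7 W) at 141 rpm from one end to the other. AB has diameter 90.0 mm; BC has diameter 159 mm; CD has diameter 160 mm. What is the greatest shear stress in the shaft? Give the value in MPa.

ω = 2π·141/60 = 14.77 rad/s, so T = P/ω = 53.5×745.7 / 14.77 = 2702 N·m.
Under the same torque, τ_max = 16T/(πd³) is largest where d is smallest — segment AB (d = 90.0 mm).
τ_max = 16·2702/(π·(0.0900)³) = 1.888×10^7 Pa.

18.9 MPa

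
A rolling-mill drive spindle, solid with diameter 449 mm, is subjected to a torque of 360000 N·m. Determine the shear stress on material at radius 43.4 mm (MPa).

3.92 MPa

J = πd⁴/32 = π(0.449)⁴/32 = 3.990×10^-3 m⁴.
Shear stress varies linearly with radius: τ = T·r/J = 360000 × 0.0434 / 3.990×10^-3 = 3.916×10^6 Pa.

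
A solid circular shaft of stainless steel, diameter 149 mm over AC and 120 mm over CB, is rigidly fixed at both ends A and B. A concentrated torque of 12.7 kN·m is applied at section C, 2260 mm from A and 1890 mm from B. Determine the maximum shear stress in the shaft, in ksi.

1.89 ksi

Compatibility: T_A·a/J_AC = T_B·b/J_CB with T_A + T_B = T₀.
J_AC = 4.84×10^-5 m⁴, J_CB = 2.04×10^-5 m⁴, so T_A = T₀·(J_AC/a)/((J_AC/a)+(J_CB/b)) = 8449 N·m, T_B = 4251 N·m.
τ in each portion: τ_AC = 1.30×10^7 Pa, τ_CB = 1.25×10^7 Pa; maximum is in AC.
τ_max = T_AC·r/J = 8449·0.0745/4.84×10^-5 = 1.301×10^7 Pa.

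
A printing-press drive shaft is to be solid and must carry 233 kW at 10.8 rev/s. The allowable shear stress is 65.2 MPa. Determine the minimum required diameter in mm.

64.5 mm

ω = 2π·10.8 = 67.86 rad/s, so T = P/ω = 233×10³ / 67.86 = 3434 N·m.
For a solid shaft τ_max = 16T/(πd³), so d = (16T/(π τ_allow))^(1/3) = (16·3434/(π·6.52×10^7))^(1/3) = 0.06449 m.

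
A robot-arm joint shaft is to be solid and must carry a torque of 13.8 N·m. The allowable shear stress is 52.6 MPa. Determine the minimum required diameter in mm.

11.0 mm

For a solid shaft τ_max = 16T/(πd³), so d = (16T/(π τ_allow))^(1/3) = (16·13.80/(π·5.26×10^7))^(1/3) = 0.01101 m.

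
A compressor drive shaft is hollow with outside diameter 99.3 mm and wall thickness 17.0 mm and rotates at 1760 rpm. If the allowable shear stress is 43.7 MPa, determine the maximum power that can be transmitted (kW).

1260 kW

J = π(d_o⁴ − d_i⁴)/32 = π(0.0993⁴ − 0.0653⁴)/32 = 7.760×10^-6 m⁴.
T_max = τ_allow·J/r = 4.37×10^7 × 7.760×10^-6 / 0.0496 = 6830 N·m.
ω = 2π·1760/60 = 184.3 rad/s, so P_max = T_max·ω = 1.259×10^6 W.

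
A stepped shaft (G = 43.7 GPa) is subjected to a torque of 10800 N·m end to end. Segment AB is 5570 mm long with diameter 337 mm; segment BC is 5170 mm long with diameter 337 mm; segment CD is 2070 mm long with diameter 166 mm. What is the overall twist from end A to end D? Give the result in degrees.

0.513°

J_AB = π(0.337)⁴/32 = 1.27×10^-3 m⁴; J_BC = π(0.337)⁴/32 = 1.27×10^-3 m⁴; J_CD = π(0.166)⁴/32 = 7.45×10^-5 m⁴.
θ = (T/G)·Σ L_i/J_i = (10800/43.7×10⁹)·(5.57/1.27×10^-3 + 5.17/1.27×10^-3 + 2.07/7.45×10^-5) = 8.959×10^-3 rad.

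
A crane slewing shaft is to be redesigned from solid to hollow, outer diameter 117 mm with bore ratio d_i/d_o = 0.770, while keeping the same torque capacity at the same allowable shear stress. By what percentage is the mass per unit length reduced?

Equal τ_max and T ⇒ the solid shaft needs d_s³ = d_o³(1−k⁴), so d_s = 117·(1−0.770⁴)^(1/3) = 101.3 mm.
Area ratio A_h/A_s = d_o²(1−k²)/d_s² = (1−k²)/(1−k⁴)^(2/3) = 0.5434.
Mass saving = 1 − 0.5434 = 45.7 %.

45.7 %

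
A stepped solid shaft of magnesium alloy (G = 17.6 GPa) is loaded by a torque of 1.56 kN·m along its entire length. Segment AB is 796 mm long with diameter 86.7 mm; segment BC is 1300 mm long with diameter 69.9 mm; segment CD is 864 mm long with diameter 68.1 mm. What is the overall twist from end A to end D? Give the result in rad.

0.0982 rad

J_AB = π(0.0867)⁴/32 = 5.55×10^-6 m⁴; J_BC = π(0.0699)⁴/32 = 2.34×10^-6 m⁴; J_CD = π(0.0681)⁴/32 = 2.11×10^-6 m⁴.
θ = (T/G)·Σ L_i/J_i = (1560/17.6×10⁹)·(0.796/5.55×10^-6 + 1.30/2.34×10^-6 + 0.864/2.11×10^-6) = 0.09815 rad.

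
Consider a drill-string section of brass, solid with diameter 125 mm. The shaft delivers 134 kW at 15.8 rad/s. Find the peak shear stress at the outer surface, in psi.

3210 psi

ω = 15.8 rad/s, so T = P/ω = 134×10³ / 15.80 = 8481 N·m.
J = πd⁴/32 = π(0.125)⁴/32 = 2.397×10^-5 m⁴.
τ_max = T·r/J = 8481 × 0.0625 / 2.397×10^-5 = 2.212×10^7 Pa.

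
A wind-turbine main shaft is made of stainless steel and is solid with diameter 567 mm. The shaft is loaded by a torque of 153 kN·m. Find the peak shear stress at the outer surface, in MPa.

4.27 MPa

J = πd⁴/32 = π(0.567)⁴/32 = 0.01015 m⁴.
τ_max = T·r/J = 153000 × 0.283 / 0.01015 = 4.275×10^6 Pa.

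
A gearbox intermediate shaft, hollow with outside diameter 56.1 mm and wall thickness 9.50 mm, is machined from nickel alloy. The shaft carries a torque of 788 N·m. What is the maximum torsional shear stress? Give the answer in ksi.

J = π(d_o⁴ − d_i⁴)/32 = π(0.0561⁴ − 0.0371⁴)/32 = 7.864×10^-7 m⁴.
τ_max = T·r/J = 788.0 × 0.0281 / 7.864×10^-7 = 2.811×10^7 Pa.

4.08 ksi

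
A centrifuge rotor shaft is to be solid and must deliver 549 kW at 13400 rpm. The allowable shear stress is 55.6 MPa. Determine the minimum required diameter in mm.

33.0 mm

ω = 2π·13400/60 = 1403 rad/s, so T = P/ω = 549×10³ / 1403 = 391.2 N·m.
For a solid shaft τ_max = 16T/(πd³), so d = (16T/(π τ_allow))^(1/3) = (16·391.2/(π·5.56×10^7))^(1/3) = 0.03297 m.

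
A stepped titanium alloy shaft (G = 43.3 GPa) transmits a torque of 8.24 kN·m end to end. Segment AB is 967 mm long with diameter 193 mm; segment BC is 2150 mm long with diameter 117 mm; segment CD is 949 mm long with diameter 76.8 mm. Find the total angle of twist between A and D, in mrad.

J_AB = π(0.193)⁴/32 = 1.36×10^-4 m⁴; J_BC = π(0.117)⁴/32 = 1.84×10^-5 m⁴; J_CD = π(0.0768)⁴/32 = 3.42×10^-6 m⁴.
θ = (T/G)·Σ L_i/J_i = (8240/43.3×10⁹)·(0.967/1.36×10^-4 + 2.15/1.84×10^-5 + 0.949/3.42×10^-6) = 0.07647 rad.

76.5 mrad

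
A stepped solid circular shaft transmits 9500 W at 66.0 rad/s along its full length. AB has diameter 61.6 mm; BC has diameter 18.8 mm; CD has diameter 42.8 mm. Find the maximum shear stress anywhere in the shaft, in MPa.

110 MPa

ω = 66.0 rad/s, so T = P/ω = 9500 / 66.00 = 143.9 N·m.
Under the same torque, τ_max = 16T/(πd³) is largest where d is smallest — segment BC (d = 18.8 mm).
τ_max = 16·143.9/(π·(0.0188)³) = 1.103×10^8 Pa.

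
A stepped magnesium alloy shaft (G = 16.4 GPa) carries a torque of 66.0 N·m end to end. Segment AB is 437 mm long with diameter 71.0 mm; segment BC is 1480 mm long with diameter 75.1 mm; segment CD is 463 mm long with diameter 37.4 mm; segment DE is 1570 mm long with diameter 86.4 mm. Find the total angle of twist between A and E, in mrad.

13.5 mrad

J_AB = π(0.0710)⁴/32 = 2.49×10^-6 m⁴; J_BC = π(0.0751)⁴/32 = 3.12×10^-6 m⁴; J_CD = π(0.0374)⁴/32 = 1.92×10^-7 m⁴; J_DE = π(0.0864)⁴/32 = 5.47×10^-6 m⁴.
θ = (T/G)·Σ L_i/J_i = (66.00/16.4×10⁹)·(0.437/2.49×10^-6 + 1.48/3.12×10^-6 + 0.463/1.92×10^-7 + 1.57/5.47×10^-6) = 0.01347 rad.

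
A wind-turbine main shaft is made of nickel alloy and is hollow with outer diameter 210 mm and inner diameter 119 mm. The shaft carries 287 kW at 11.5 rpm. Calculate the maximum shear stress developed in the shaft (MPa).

146 MPa

ω = 2π·11.5/60 = 1.204 rad/s, so T = P/ω = 287×10³ / 1.204 = 238300 N·m.
J = π(d_o⁴ − d_i⁴)/32 = π(0.210⁴ − 0.119⁴)/32 = 1.712×10^-4 m⁴.
τ_max = T·r/J = 238300 × 0.105 / 1.712×10^-4 = 1.461×10^8 Pa.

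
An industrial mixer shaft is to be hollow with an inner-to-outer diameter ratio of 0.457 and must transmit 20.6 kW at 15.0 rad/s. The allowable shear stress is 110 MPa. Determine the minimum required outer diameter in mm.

40.5 mm

ω = 15.0 rad/s, so T = P/ω = 20.6×10³ / 15.00 = 1373 N·m.
For a hollow shaft with d_i/d_o = 0.457: τ_max = 16T/(π d_o³ (1−k⁴)), so d_o = [16T/(π τ_allow (1−k⁴))]^(1/3) = [16·1373/(π·1.10×10^8·0.9564)]^(1/3) = 0.04051 m.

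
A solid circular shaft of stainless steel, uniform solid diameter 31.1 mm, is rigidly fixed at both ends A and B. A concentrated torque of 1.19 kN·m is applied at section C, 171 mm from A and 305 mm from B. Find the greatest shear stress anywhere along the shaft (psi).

18700 psi

With uniform GJ and both ends fixed, compatibility θ_AC = θ_CB gives T_A·a = T_B·b, together with T_A + T_B = T₀.
T_A = T₀·b/(a+b) = 1190·305/476.0 = 762.5 N·m; T_B = 427.5 N·m.
τ in each portion: τ_AC = 1.29×10^8 Pa, τ_CB = 7.24×10^7 Pa; maximum is in AC.
τ_max = T_AC·r/J = 762.5·0.0156/9.18×10^-8 = 1.291×10^8 Pa.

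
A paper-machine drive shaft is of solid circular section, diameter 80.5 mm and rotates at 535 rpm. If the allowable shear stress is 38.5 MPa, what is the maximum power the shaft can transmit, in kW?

221 kW

J = πd⁴/32 = π(0.0805)⁴/32 = 4.123×10^-6 m⁴.
T_max = τ_allow·J/r = 3.85×10^7 × 4.123×10^-6 / 0.0403 = 3943 N·m.
ω = 2π·535/60 = 56.03 rad/s, so P_max = T_max·ω = 2.209×10^5 W.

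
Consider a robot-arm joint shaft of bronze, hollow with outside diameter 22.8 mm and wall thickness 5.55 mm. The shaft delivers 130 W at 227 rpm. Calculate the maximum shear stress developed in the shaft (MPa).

2.53 MPa

ω = 2π·227/60 = 23.77 rad/s, so T = P/ω = 130 / 23.77 = 5.469 N·m.
J = π(d_o⁴ − d_i⁴)/32 = π(0.0228⁴ − 0.0117⁴)/32 = 2.469×10^-8 m⁴.
τ_max = T·r/J = 5.469 × 0.0114 / 2.469×10^-8 = 2.525×10^6 Pa.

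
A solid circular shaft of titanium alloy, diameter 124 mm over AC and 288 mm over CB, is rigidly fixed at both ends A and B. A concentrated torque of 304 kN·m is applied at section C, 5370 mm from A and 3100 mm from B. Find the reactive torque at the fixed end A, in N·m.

Compatibility: T_A·a/J_AC = T_B·b/J_CB with T_A + T_B = T₀.
J_AC = 2.32×10^-5 m⁴, J_CB = 6.75×10^-4 m⁴, so T_A = T₀·(J_AC/a)/((J_AC/a)+(J_CB/b)) = 5914 N·m, T_B = 298100 N·m.

5910 N·m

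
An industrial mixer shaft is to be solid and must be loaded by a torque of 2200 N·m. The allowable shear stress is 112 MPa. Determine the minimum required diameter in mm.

46.4 mm

For a solid shaft τ_max = 16T/(πd³), so d = (16T/(π τ_allow))^(1/3) = (16·2200/(π·1.12×10^8))^(1/3) = 0.04642 m.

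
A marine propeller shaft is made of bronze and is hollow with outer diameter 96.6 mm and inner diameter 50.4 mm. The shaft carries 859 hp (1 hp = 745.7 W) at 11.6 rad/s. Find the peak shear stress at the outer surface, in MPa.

ω = 11.6 rad/s, so T = P/ω = 859×745.7 / 11.60 = 55220 N·m.
J = π(d_o⁴ − d_i⁴)/32 = π(0.0966⁴ − 0.0504⁴)/32 = 7.915×10^-6 m⁴.
τ_max = T·r/J = 55220 × 0.0483 / 7.915×10^-6 = 3.370×10^8 Pa.

337 MPa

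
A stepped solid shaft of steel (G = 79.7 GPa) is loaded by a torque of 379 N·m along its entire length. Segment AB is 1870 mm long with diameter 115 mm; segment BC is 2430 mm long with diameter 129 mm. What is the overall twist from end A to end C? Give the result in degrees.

0.0540°

J_AB = π(0.115)⁴/32 = 1.72×10^-5 m⁴; J_BC = π(0.129)⁴/32 = 2.72×10^-5 m⁴.
θ = (T/G)·Σ L_i/J_i = (379.0/79.7×10⁹)·(1.87/1.72×10^-5 + 2.43/2.72×10^-5) = 9.429×10^-4 rad.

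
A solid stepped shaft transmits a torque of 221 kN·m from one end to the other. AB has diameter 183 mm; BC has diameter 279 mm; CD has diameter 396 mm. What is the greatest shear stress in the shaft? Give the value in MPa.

184 MPa

Under the same torque, τ_max = 16T/(πd³) is largest where d is smallest — segment AB (d = 183 mm).
τ_max = 16·221000/(π·(0.183)³) = 1.837×10^8 Pa.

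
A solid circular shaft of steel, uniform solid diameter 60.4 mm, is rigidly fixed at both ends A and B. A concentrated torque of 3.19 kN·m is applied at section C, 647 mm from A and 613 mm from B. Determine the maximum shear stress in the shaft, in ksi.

5.49 ksi

With uniform GJ and both ends fixed, compatibility θ_AC = θ_CB gives T_A·a = T_B·b, together with T_A + T_B = T₀.
T_A = T₀·b/(a+b) = 3190·613/1260 = 1552 N·m; T_B = 1638 N·m.
τ in each portion: τ_AC = 3.59×10^7 Pa, τ_CB = 3.79×10^7 Pa; maximum is in CB.
τ_max = T_CB·r/J = 1638·0.0302/1.31×10^-6 = 3.786×10^7 Pa.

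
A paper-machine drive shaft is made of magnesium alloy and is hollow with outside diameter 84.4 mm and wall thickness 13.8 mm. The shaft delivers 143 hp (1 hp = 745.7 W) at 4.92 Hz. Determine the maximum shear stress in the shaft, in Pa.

3.68e7 Pa

ω = 2π·4.92 = 30.91 rad/s, so T = P/ω = 143×745.7 / 30.91 = 3449 N·m.
J = π(d_o⁴ − d_i⁴)/32 = π(0.0844⁴ − 0.0568⁴)/32 = 3.960×10^-6 m⁴.
τ_max = T·r/J = 3449 × 0.0422 / 3.960×10^-6 = 3.676×10^7 Pa.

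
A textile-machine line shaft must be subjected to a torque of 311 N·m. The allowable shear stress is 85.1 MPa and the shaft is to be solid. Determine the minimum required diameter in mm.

For a solid shaft τ_max = 16T/(πd³), so d = (16T/(π τ_allow))^(1/3) = (16·311.0/(π·8.51×10^7))^(1/3) = 0.02650 m.

26.5 mm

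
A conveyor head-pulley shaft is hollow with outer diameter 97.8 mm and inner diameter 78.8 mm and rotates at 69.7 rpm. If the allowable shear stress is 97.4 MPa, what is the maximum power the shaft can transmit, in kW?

J = π(d_o⁴ − d_i⁴)/32 = π(0.0978⁴ − 0.0788⁴)/32 = 5.196×10^-6 m⁴.
T_max = τ_allow·J/r = 9.74×10^7 × 5.196×10^-6 / 0.0489 = 10350 N·m.
ω = 2π·69.7/60 = 7.299 rad/s, so P_max = T_max·ω = 7.554×10^4 W.

75.5 kW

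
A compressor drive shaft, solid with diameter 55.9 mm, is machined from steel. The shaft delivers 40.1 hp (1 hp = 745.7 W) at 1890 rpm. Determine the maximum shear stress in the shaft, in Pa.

ω = 2π·1890/60 = 197.9 rad/s, so T = P/ω = 40.1×745.7 / 197.9 = 151.1 N·m.
J = πd⁴/32 = π(0.0559)⁴/32 = 9.586×10^-7 m⁴.
τ_max = T·r/J = 151.1 × 0.0279 / 9.586×10^-7 = 4.405×10^6 Pa.

4.41e6 Pa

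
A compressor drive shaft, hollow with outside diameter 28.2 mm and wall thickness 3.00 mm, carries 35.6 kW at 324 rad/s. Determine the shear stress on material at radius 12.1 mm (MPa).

34.8 MPa

ω = 324 rad/s, so T = P/ω = 35.6×10³ / 324.0 = 109.9 N·m.
J = π(d_o⁴ − d_i⁴)/32 = π(0.0282⁴ − 0.0222⁴)/32 = 3.824×10^-8 m⁴.
Shear stress varies linearly with radius: τ = T·r/J = 109.9 × 0.0121 / 3.824×10^-8 = 3.477×10^7 Pa.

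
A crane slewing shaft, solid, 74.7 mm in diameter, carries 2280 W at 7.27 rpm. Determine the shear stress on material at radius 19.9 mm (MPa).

ω = 2π·7.27/60 = 0.7613 rad/s, so T = P/ω = 2280 / 0.7613 = 2995 N·m.
J = πd⁴/32 = π(0.0747)⁴/32 = 3.057×10^-6 m⁴.
Shear stress varies linearly with radius: τ = T·r/J = 2995 × 0.0199 / 3.057×10^-6 = 1.950×10^7 Pa.

19.5 MPa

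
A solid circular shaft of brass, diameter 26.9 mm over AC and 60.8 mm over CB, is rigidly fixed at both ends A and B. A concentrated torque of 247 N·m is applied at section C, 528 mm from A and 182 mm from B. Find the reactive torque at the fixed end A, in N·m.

3.22 N·m

Compatibility: T_A·a/J_AC = T_B·b/J_CB with T_A + T_B = T₀.
J_AC = 5.14×10^-8 m⁴, J_CB = 1.34×10^-6 m⁴, so T_A = T₀·(J_AC/a)/((J_AC/a)+(J_CB/b)) = 3.220 N·m, T_B = 243.8 N·m.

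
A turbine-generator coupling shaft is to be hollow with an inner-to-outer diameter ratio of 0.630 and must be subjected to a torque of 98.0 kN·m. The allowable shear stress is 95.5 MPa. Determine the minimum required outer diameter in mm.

184 mm

For a hollow shaft with d_i/d_o = 0.630: τ_max = 16T/(π d_o³ (1−k⁴)), so d_o = [16T/(π τ_allow (1−k⁴))]^(1/3) = [16·98000/(π·9.55×10^7·0.8425)]^(1/3) = 0.1837 m.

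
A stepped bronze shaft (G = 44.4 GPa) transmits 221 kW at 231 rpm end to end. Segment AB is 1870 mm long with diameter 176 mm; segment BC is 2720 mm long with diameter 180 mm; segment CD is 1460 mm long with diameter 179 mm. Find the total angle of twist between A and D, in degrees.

0.716°

ω = 2π·231/60 = 24.19 rad/s, so T = P/ω = 221×10³ / 24.19 = 9136 N·m.
J_AB = π(0.176)⁴/32 = 9.42×10^-5 m⁴; J_BC = π(0.180)⁴/32 = 1.03×10^-4 m⁴; J_CD = π(0.179)⁴/32 = 1.01×10^-4 m⁴.
θ = (T/G)·Σ L_i/J_i = (9136/44.4×10⁹)·(1.87/9.42×10^-5 + 2.72/1.03×10^-4 + 1.46/1.01×10^-4) = 0.01250 rad.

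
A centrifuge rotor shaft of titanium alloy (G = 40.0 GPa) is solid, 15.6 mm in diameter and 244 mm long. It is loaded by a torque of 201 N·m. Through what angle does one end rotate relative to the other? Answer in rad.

J = πd⁴/32 = π(0.0156)⁴/32 = 5.814×10^-9 m⁴.
θ = T·L/(G·J) = 201.0 × 0.244 / (40.0×10⁹ × 5.814×10^-9) = 0.2109 rad.

0.211 rad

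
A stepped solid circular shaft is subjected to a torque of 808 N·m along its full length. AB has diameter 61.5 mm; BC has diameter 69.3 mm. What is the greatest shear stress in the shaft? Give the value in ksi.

2.57 ksi

Under the same torque, τ_max = 16T/(πd³) is largest where d is smallest — segment AB (d = 61.5 mm).
τ_max = 16·808.0/(π·(0.0615)³) = 1.769×10^7 Pa.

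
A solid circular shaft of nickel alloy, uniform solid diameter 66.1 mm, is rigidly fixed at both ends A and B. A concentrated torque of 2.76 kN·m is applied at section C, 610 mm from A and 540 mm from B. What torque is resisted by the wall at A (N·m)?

With uniform GJ and both ends fixed, compatibility θ_AC = θ_CB gives T_A·a = T_B·b, together with T_A + T_B = T₀.
T_A = T₀·b/(a+b) = 2760·540/1150 = 1296 N·m; T_B = 1464 N·m.

1300 N·m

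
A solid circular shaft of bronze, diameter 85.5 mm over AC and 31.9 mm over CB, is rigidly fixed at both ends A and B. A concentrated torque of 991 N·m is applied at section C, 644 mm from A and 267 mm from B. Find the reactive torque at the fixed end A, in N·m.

Compatibility: T_A·a/J_AC = T_B·b/J_CB with T_A + T_B = T₀.
J_AC = 5.25×10^-6 m⁴, J_CB = 1.02×10^-7 m⁴, so T_A = T₀·(J_AC/a)/((J_AC/a)+(J_CB/b)) = 946.8 N·m, T_B = 44.25 N·m.

947 N·m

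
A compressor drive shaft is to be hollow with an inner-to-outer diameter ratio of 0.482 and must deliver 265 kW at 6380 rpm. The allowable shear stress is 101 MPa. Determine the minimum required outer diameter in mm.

ω = 2π·6380/60 = 668.1 rad/s, so T = P/ω = 265×10³ / 668.1 = 396.6 N·m.
For a hollow shaft with d_i/d_o = 0.482: τ_max = 16T/(π d_o³ (1−k⁴)), so d_o = [16T/(π τ_allow (1−k⁴))]^(1/3) = [16·396.6/(π·1.01×10^8·0.9460)]^(1/3) = 0.02765 m.

27.7 mm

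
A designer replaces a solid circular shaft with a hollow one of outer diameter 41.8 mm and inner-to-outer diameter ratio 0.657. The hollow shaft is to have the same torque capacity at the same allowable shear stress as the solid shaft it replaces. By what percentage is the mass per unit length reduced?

Equal τ_max and T ⇒ the solid shaft needs d_s³ = d_o³(1−k⁴), so d_s = 41.8·(1−0.657⁴)^(1/3) = 39.02 mm.
Area ratio A_h/A_s = d_o²(1−k²)/d_s² = (1−k²)/(1−k⁴)^(2/3) = 0.6521.
Mass saving = 1 − 0.6521 = 34.8 %.

34.8 %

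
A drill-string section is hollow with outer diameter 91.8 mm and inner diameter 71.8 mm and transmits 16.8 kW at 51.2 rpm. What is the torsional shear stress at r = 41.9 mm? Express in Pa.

ω = 2π·51.2/60 = 5.362 rad/s, so T = P/ω = 16.8×10³ / 5.362 = 3133 N·m.
J = π(d_o⁴ − d_i⁴)/32 = π(0.0918⁴ − 0.0718⁴)/32 = 4.363×10^-6 m⁴.
Shear stress varies linearly with radius: τ = T·r/J = 3133 × 0.0419 / 4.363×10^-6 = 3.009×10^7 Pa.

3.01e7 Pa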